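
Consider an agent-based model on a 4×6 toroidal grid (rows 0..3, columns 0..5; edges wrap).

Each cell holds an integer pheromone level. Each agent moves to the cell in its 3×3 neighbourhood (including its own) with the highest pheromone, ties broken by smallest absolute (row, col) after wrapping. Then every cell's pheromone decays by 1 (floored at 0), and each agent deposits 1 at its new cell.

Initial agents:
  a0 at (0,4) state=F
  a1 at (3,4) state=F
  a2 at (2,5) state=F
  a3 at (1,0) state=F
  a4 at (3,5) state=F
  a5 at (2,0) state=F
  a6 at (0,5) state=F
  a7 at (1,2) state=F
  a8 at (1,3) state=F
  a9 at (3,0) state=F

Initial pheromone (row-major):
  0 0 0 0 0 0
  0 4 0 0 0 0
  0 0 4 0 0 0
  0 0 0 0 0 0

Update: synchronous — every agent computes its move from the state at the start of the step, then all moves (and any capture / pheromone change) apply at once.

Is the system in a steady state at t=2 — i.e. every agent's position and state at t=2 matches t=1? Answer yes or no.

no

t=1: a0@(0,3) a1@(0,3) a2@(1,0) a3@(1,1) a4@(0,0) a5@(1,1) a6@(0,0) a7@(1,1) a8@(2,2) a9@(0,0) | pheromone: 3 0 0 2 0 0 / 1 6 0 0 0 0 / 0 0 4 0 0 0 / 0 0 0 0 0 0
t=2: a0@(0,3) a1@(0,3) a2@(1,1) a3@(1,1) a4@(1,1) a5@(1,1) a6@(1,1) a7@(1,1) a8@(1,1) a9@(1,1) | pheromone: 2 0 0 3 0 0 / 0 13 0 0 0 0 / 0 0 3 0 0 0 / 0 0 0 0 0 0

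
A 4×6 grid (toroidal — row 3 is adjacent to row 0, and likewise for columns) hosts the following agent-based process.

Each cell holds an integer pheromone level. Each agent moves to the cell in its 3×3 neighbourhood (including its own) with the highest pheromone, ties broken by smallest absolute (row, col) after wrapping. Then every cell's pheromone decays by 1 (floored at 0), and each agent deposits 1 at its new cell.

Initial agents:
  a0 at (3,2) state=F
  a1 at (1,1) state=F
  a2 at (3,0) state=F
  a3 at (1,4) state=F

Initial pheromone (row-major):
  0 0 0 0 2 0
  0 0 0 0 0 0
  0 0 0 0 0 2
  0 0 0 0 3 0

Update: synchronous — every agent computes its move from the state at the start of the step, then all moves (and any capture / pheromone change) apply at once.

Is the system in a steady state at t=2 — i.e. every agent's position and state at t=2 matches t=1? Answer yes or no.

no

t=1: a0@(0,1) a1@(0,0) a2@(2,5) a3@(0,4) | pheromone: 1 1 0 0 2 0 / 0 0 0 0 0 0 / 0 0 0 0 0 2 / 0 0 0 0 2 0
t=2: a0@(0,0) a1@(0,0) a2@(2,5) a3@(0,4) | pheromone: 2 0 0 0 2 0 / 0 0 0 0 0 0 / 0 0 0 0 0 2 / 0 0 0 0 1 0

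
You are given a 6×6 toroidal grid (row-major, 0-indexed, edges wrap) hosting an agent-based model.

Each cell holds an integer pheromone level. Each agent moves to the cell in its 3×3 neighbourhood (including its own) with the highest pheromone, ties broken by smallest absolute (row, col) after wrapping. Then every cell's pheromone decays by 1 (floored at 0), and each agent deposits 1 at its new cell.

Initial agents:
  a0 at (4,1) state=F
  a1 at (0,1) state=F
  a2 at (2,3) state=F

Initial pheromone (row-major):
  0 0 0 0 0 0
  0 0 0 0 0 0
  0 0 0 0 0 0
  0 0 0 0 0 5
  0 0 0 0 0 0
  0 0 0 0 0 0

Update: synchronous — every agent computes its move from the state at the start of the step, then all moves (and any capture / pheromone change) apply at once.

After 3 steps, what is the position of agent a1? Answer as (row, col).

t=1: a0@(3,0) a1@(0,0) a2@(1,2) | pheromone: 1 0 0 0 0 0 / 0 0 1 0 0 0 / 0 0 0 0 0 0 / 1 0 0 0 0 4 / 0 0 0 0 0 0 / 0 0 0 0 0 0
t=2: a0@(3,5) a1@(0,0) a2@(1,2) | pheromone: 1 0 0 0 0 0 / 0 0 1 0 0 0 / 0 0 0 0 0 0 / 0 0 0 0 0 4 / 0 0 0 0 0 0 / 0 0 0 0 0 0
t=3: (unchanged — steady state)

(0, 0)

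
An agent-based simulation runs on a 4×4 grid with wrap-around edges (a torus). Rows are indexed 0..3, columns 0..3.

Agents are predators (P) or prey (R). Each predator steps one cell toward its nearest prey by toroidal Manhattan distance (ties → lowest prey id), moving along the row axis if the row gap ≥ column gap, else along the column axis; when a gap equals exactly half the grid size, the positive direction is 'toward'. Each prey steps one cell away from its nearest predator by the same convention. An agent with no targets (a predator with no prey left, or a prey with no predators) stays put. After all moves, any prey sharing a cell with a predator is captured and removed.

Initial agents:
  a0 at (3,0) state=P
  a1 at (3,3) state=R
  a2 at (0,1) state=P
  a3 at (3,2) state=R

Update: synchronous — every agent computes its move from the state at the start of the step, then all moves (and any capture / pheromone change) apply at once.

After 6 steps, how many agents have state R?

1

t=1: a0@(3,3):P a1@(3,2):R a2@(3,1):P
t=2: a0@(3,2):P a1@(3,1):R a2@(3,2):P
t=3: a0@(3,1):P a1@(3,0):R a2@(3,1):P
t=4: a0@(3,0):P a1@(3,3):R a2@(3,0):P
t=5: a0@(3,3):P a1@(3,2):R a2@(3,3):P
t=6: a0@(3,2):P a1@(3,1):R a2@(3,2):P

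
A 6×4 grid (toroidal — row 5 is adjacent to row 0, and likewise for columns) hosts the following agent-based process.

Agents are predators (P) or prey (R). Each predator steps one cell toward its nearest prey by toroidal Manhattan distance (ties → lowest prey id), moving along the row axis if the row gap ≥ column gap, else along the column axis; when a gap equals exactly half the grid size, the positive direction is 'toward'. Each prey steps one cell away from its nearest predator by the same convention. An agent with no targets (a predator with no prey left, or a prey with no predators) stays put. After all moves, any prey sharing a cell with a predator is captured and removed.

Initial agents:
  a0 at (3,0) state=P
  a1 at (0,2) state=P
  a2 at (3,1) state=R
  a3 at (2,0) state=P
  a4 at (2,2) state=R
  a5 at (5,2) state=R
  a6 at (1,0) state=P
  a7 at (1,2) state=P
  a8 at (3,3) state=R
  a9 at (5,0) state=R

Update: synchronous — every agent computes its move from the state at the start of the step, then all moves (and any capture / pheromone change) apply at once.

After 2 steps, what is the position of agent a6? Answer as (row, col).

t=1: a0@(3,1):P a1@(5,2):P a2@(3,2):R a3@(3,0):P a4@(3,2):R a5@(4,2):R a6@(0,0):P a7@(2,2):P a8@(3,2):R
t=2: a0@(3,2):P a1@(4,2):P a2@(3,3):R a3@(3,1):P a4@(3,3):R a6@(5,0):P a7@(3,2):P a8@(3,3):R

(5, 0)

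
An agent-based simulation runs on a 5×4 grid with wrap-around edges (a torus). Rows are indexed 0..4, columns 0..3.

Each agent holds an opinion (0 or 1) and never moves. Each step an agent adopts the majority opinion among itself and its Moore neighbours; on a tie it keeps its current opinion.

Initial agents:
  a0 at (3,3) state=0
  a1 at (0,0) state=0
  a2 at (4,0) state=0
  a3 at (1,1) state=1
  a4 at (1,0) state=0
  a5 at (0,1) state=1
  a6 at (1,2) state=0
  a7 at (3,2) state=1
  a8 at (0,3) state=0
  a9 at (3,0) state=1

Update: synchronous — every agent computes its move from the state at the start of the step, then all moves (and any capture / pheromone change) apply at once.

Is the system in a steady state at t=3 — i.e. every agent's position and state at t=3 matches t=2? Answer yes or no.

yes

t=1: a0@(3,3):0 a1@(0,0):0 a2@(4,0):0 a3@(1,1):0 a4@(1,0):0 a5@(0,1):0 a6@(1,2):0 a7@(3,2):1 a8@(0,3):0 a9@(3,0):0
t=2: (unchanged — steady state)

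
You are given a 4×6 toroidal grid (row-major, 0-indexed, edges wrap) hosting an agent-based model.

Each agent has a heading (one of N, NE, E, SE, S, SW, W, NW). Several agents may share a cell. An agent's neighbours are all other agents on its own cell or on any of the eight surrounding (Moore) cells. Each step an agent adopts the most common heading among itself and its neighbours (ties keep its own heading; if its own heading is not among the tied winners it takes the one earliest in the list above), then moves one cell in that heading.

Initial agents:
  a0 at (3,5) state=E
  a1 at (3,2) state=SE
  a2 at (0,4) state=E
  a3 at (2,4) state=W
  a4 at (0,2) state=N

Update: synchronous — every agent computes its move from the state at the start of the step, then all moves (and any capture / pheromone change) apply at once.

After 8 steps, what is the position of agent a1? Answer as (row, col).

t=1: a0@(3,0):E a1@(0,3):SE a2@(0,5):E a3@(2,3):W a4@(3,2):N
t=2: a0@(3,1):E a1@(1,4):SE a2@(0,0):E a3@(2,2):W a4@(2,2):N
t=3: a0@(3,2):E a1@(2,5):SE a2@(0,1):E a3@(2,1):W a4@(1,2):N
t=4: a0@(3,3):E a1@(3,0):SE a2@(0,2):E a3@(2,0):W a4@(0,2):N
t=5: a0@(3,4):E a1@(0,1):SE a2@(0,3):E a3@(2,5):W a4@(0,3):E
t=6: a0@(3,5):E a1@(1,2):SE a2@(0,4):E a3@(2,4):W a4@(0,4):E
t=7: a0@(3,0):E a1@(2,3):SE a2@(0,5):E a3@(2,3):W a4@(0,5):E
t=8: a0@(3,1):E a1@(3,4):SE a2@(0,0):E a3@(2,2):W a4@(0,0):E

(3, 4)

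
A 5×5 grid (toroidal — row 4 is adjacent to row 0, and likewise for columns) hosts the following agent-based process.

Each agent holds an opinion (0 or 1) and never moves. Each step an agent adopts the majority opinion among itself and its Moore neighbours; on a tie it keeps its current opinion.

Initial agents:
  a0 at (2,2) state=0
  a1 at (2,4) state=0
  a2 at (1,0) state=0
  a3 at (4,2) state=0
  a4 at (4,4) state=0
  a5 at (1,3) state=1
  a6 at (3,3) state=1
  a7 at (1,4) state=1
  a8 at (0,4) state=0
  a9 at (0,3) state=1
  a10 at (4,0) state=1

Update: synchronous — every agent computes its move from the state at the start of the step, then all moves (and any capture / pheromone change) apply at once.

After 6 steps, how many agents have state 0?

0

t=1: a0@(2,2):1 a1@(2,4):1 a2@(1,0):0 a3@(4,2):1 a4@(4,4):1 a5@(1,3):1 a6@(3,3):0 a7@(1,4):1 a8@(0,4):1 a9@(0,3):1 a10@(4,0):0
t=2: a0@(2,2):1 a1@(2,4):1 a2@(1,0):1 a3@(4,2):1 a4@(4,4):1 a5@(1,3):1 a6@(3,3):1 a7@(1,4):1 a8@(0,4):1 a9@(0,3):1 a10@(4,0):1
t=3: (unchanged — steady state)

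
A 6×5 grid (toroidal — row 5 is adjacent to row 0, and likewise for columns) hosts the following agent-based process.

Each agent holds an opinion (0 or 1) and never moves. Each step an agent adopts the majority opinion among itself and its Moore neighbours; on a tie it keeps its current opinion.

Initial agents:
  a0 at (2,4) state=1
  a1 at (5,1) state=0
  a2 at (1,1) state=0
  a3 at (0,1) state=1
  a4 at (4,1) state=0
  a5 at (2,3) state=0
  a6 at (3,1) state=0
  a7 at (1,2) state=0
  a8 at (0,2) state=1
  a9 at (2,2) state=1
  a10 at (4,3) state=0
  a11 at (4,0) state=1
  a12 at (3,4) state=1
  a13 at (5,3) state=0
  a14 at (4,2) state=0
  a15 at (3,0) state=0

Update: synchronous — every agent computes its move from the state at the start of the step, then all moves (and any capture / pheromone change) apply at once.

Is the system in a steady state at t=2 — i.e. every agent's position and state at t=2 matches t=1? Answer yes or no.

t=1: a0@(2,4):1 a1@(5,1):0 a2@(1,1):1 a3@(0,1):0 a4@(4,1):0 a5@(2,3):1 a6@(3,1):0 a7@(1,2):0 a8@(0,2):0 a9@(2,2):0 a10@(4,3):0 a11@(4,0):0 a12@(3,4):1 a13@(5,3):0 a14@(4,2):0 a15@(3,0):0
t=2: a0@(2,4):1 a1@(5,1):0 a2@(1,1):0 a3@(0,1):0 a4@(4,1):0 a5@(2,3):1 a6@(3,1):0 a7@(1,2):0 a8@(0,2):0 a9@(2,2):0 a10@(4,3):0 a11@(4,0):0 a12@(3,4):1 a13@(5,3):0 a14@(4,2):0 a15@(3,0):0

no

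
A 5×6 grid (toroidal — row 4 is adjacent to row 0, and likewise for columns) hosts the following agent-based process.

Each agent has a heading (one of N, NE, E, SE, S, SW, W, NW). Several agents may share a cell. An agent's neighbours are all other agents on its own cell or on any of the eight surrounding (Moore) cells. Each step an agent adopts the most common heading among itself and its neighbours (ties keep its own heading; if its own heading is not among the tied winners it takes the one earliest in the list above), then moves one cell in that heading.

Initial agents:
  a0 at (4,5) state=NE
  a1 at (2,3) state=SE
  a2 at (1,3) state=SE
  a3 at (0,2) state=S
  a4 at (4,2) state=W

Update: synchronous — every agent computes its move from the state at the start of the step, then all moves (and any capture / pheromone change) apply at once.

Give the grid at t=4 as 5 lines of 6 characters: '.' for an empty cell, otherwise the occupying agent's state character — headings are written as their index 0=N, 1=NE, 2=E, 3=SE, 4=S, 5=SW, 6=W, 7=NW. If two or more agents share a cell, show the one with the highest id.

.3.1..
.33...
......
......
..4...

t=1: a0@(3,0):NE a1@(3,4):SE a2@(2,4):SE a3@(1,2):S a4@(4,1):W
t=2: a0@(2,1):NE a1@(4,5):SE a2@(3,5):SE a3@(2,2):S a4@(4,0):W
t=3: a0@(1,2):NE a1@(0,0):SE a2@(4,0):SE a3@(3,2):S a4@(0,1):SE
t=4: a0@(0,3):NE a1@(1,1):SE a2@(0,1):SE a3@(4,2):S a4@(1,2):SE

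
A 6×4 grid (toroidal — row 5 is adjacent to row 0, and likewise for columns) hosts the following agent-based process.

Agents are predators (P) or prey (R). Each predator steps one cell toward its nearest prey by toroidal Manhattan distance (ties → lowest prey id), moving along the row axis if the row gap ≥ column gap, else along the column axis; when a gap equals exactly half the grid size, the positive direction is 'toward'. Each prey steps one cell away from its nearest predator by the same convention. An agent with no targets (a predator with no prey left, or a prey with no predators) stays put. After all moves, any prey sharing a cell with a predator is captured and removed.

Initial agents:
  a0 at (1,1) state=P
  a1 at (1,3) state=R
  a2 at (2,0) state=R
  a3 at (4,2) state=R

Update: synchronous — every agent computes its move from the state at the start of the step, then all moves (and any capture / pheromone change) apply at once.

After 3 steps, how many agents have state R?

t=1: a0@(1,2):P a2@(3,0):R a3@(3,2):R
t=2: a0@(2,2):P a2@(4,0):R a3@(4,2):R
t=3: a0@(3,2):P a2@(5,0):R a3@(5,2):R

2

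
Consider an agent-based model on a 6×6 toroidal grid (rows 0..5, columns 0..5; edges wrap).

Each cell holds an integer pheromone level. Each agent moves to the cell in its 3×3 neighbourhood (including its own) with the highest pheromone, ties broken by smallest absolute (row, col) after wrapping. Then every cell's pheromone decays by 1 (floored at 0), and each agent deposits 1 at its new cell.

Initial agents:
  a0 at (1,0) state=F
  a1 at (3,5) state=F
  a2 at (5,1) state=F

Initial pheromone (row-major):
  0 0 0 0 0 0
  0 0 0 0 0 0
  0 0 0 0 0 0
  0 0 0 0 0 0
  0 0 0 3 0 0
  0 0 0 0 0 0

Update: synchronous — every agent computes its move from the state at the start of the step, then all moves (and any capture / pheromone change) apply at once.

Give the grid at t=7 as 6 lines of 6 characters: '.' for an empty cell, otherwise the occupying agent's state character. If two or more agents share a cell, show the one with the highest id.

t=1: a0@(0,0) a1@(2,0) a2@(0,0) | pheromone: 2 0 0 0 0 0 / 0 0 0 0 0 0 / 1 0 0 0 0 0 / 0 0 0 0 0 0 / 0 0 0 2 0 0 / 0 0 0 0 0 0
t=2: a0@(0,0) a1@(2,0) a2@(0,0) | pheromone: 3 0 0 0 0 0 / 0 0 0 0 0 0 / 1 0 0 0 0 0 / 0 0 0 0 0 0 / 0 0 0 1 0 0 / 0 0 0 0 0 0
t=3: a0@(0,0) a1@(2,0) a2@(0,0) | pheromone: 4 0 0 0 0 0 / 0 0 0 0 0 0 / 1 0 0 0 0 0 / 0 0 0 0 0 0 / 0 0 0 0 0 0 / 0 0 0 0 0 0
t=4: a0@(0,0) a1@(2,0) a2@(0,0) | pheromone: 5 0 0 0 0 0 / 0 0 0 0 0 0 / 1 0 0 0 0 0 / 0 0 0 0 0 0 / 0 0 0 0 0 0 / 0 0 0 0 0 0
t=5: a0@(0,0) a1@(2,0) a2@(0,0) | pheromone: 6 0 0 0 0 0 / 0 0 0 0 0 0 / 1 0 0 0 0 0 / 0 0 0 0 0 0 / 0 0 0 0 0 0 / 0 0 0 0 0 0
t=6: a0@(0,0) a1@(2,0) a2@(0,0) | pheromone: 7 0 0 0 0 0 / 0 0 0 0 0 0 / 1 0 0 0 0 0 / 0 0 0 0 0 0 / 0 0 0 0 0 0 / 0 0 0 0 0 0
t=7: a0@(0,0) a1@(2,0) a2@(0,0) | pheromone: 8 0 0 0 0 0 / 0 0 0 0 0 0 / 1 0 0 0 0 0 / 0 0 0 0 0 0 / 0 0 0 0 0 0 / 0 0 0 0 0 0

F.....
......
F.....
......
......
......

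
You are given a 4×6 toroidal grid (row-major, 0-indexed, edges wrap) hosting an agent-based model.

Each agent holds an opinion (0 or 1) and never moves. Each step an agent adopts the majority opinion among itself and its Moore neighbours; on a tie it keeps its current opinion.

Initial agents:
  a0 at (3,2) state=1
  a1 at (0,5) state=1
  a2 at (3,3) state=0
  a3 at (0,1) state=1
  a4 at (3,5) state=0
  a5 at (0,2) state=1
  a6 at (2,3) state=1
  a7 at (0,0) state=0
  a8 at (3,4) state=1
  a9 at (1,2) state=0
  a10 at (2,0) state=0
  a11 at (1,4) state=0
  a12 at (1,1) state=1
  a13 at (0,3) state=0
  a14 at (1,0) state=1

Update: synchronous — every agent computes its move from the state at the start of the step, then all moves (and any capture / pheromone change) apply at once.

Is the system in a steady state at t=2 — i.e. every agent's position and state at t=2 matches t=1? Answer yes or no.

no

t=1: a0@(3,2):1 a1@(0,5):1 a2@(3,3):1 a3@(0,1):1 a4@(3,5):0 a5@(0,2):1 a6@(2,3):1 a7@(0,0):1 a8@(3,4):1 a9@(1,2):1 a10@(2,0):0 a11@(1,4):0 a12@(1,1):1 a13@(0,3):0 a14@(1,0):1
t=2: a0@(3,2):1 a1@(0,5):1 a2@(3,3):1 a3@(0,1):1 a4@(3,5):1 a5@(0,2):1 a6@(2,3):1 a7@(0,0):1 a8@(3,4):1 a9@(1,2):1 a10@(2,0):0 a11@(1,4):0 a12@(1,1):1 a13@(0,3):1 a14@(1,0):1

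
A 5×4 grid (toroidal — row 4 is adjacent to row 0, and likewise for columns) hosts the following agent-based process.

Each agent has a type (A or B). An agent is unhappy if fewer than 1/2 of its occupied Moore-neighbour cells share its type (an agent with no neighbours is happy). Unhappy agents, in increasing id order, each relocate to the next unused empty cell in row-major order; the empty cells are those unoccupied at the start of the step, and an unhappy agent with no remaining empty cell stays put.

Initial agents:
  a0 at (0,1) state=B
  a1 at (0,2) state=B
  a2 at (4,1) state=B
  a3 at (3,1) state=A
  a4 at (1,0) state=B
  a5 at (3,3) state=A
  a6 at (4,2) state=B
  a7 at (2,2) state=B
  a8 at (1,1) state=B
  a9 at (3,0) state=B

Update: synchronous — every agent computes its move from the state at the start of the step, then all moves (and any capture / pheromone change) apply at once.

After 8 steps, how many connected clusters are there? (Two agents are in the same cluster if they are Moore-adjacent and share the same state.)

2

t=1: a0@(0,1):B a1@(0,2):B a2@(4,1):B a3@(0,0):A a4@(1,0):B a5@(0,3):A a6@(4,2):B a7@(1,2):B a8@(1,1):B a9@(1,3):B
t=2: a0@(0,1):B a1@(0,2):B a2@(4,1):B a3@(2,0):A a4@(1,0):B a5@(2,1):A a6@(4,2):B a7@(1,2):B a8@(1,1):B a9@(1,3):B
t=3: a0@(0,1):B a1@(0,2):B a2@(4,1):B a3@(0,0):A a4@(1,0):B a5@(0,3):A a6@(4,2):B a7@(1,2):B a8@(1,1):B a9@(1,3):B
t=4: a0@(0,1):B a1@(0,2):B a2@(4,1):B a3@(2,0):A a4@(1,0):B a5@(2,1):A a6@(4,2):B a7@(1,2):B a8@(1,1):B a9@(1,3):B
t=5: a0@(0,1):B a1@(0,2):B a2@(4,1):B a3@(0,0):A a4@(1,0):B a5@(0,3):A a6@(4,2):B a7@(1,2):B a8@(1,1):B a9@(1,3):B
t=6: a0@(0,1):B a1@(0,2):B a2@(4,1):B a3@(2,0):A a4@(1,0):B a5@(2,1):A a6@(4,2):B a7@(1,2):B a8@(1,1):B a9@(1,3):B
t=7: a0@(0,1):B a1@(0,2):B a2@(4,1):B a3@(0,0):A a4@(1,0):B a5@(0,3):A a6@(4,2):B a7@(1,2):B a8@(1,1):B a9@(1,3):B
t=8: a0@(0,1):B a1@(0,2):B a2@(4,1):B a3@(2,0):A a4@(1,0):B a5@(2,1):A a6@(4,2):B a7@(1,2):B a8@(1,1):B a9@(1,3):B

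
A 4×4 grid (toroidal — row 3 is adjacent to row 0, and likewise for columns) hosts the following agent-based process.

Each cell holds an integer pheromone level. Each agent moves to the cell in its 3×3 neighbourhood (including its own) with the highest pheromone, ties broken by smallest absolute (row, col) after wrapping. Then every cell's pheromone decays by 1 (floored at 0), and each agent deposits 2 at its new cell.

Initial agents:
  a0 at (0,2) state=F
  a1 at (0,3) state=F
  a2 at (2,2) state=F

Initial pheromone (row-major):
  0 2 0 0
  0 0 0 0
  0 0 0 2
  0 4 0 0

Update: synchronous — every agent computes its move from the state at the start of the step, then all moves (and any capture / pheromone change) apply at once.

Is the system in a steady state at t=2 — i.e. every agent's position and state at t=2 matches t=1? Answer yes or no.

no

t=1: a0@(3,1) a1@(0,0) a2@(3,1) | pheromone: 2 1 0 0 / 0 0 0 0 / 0 0 0 1 / 0 7 0 0
t=2: a0@(3,1) a1@(3,1) a2@(3,1) | pheromone: 1 0 0 0 / 0 0 0 0 / 0 0 0 0 / 0 12 0 0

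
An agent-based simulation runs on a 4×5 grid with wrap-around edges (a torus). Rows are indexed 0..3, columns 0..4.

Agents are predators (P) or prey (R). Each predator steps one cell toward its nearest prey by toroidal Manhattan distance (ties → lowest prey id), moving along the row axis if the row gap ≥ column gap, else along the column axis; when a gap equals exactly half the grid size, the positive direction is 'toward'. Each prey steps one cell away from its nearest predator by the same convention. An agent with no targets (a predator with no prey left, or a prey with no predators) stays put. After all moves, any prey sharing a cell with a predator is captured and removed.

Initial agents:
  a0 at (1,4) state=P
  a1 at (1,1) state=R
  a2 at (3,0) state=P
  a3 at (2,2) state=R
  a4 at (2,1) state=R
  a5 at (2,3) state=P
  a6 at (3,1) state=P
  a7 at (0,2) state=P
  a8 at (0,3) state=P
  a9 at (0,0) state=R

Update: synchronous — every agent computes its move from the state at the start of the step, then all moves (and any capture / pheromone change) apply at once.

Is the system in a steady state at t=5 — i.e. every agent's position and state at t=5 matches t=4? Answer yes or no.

yes

t=1: a0@(1,0):P a2@(0,0):P a4@(1,1):R a5@(2,2):P a6@(2,1):P a7@(1,2):P a8@(0,4):P
t=2: a0@(1,1):P a2@(1,0):P a5@(1,2):P a6@(1,1):P a7@(1,1):P a8@(0,0):P
t=3: (unchanged — steady state)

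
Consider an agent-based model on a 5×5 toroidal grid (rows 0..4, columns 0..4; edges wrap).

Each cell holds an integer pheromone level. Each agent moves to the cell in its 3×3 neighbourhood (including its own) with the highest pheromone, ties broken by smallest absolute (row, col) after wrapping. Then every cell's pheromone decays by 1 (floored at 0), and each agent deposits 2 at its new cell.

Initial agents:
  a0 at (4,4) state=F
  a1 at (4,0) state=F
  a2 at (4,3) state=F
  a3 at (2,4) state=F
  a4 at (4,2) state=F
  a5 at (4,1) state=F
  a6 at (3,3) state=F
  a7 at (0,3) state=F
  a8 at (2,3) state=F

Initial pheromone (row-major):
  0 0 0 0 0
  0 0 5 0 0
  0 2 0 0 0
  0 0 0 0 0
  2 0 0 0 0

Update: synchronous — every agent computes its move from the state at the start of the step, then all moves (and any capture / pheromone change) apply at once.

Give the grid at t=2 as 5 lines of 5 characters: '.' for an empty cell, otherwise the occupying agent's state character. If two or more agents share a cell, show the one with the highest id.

t=1: a0@(4,0) a1@(4,0) a2@(0,2) a3@(1,0) a4@(0,1) a5@(4,0) a6@(2,2) a7@(1,2) a8@(1,2) | pheromone: 0 2 2 0 0 / 2 0 8 0 0 / 0 1 2 0 0 / 0 0 0 0 0 / 7 0 0 0 0
t=2: a0@(4,0) a1@(4,0) a2@(1,2) a3@(0,1) a4@(1,2) a5@(4,0) a6@(1,2) a7@(1,2) a8@(1,2) | pheromone: 0 3 1 0 0 / 1 0 17 0 0 / 0 0 1 0 0 / 0 0 0 0 0 / 12 0 0 0 0

.F...
..F..
.....
.....
F....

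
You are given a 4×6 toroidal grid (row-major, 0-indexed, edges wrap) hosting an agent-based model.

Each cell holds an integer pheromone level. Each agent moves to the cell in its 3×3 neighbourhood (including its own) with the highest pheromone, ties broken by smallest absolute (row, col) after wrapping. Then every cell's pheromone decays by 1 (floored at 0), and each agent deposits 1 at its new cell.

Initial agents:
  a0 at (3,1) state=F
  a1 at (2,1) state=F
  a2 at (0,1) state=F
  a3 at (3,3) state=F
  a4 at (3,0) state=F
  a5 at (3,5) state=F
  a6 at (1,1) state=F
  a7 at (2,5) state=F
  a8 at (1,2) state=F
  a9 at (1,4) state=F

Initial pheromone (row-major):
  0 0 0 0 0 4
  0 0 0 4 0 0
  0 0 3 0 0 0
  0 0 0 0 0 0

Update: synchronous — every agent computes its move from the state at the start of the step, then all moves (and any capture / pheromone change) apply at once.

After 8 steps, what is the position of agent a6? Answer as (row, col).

(2, 2)

t=1: a0@(2,2) a1@(2,2) a2@(0,0) a3@(2,2) a4@(0,5) a5@(0,5) a6@(2,2) a7@(1,0) a8@(1,3) a9@(0,5) | pheromone: 1 0 0 0 0 6 / 1 0 0 4 0 0 / 0 0 6 0 0 0 / 0 0 0 0 0 0
t=2: a0@(2,2) a1@(2,2) a2@(0,5) a3@(2,2) a4@(0,5) a5@(0,5) a6@(2,2) a7@(0,5) a8@(2,2) a9@(0,5) | pheromone: 0 0 0 0 0 10 / 0 0 0 3 0 0 / 0 0 10 0 0 0 / 0 0 0 0 0 0
t=3: a0@(2,2) a1@(2,2) a2@(0,5) a3@(2,2) a4@(0,5) a5@(0,5) a6@(2,2) a7@(0,5) a8@(2,2) a9@(0,5) | pheromone: 0 0 0 0 0 14 / 0 0 0 2 0 0 / 0 0 14 0 0 0 / 0 0 0 0 0 0
t=4: a0@(2,2) a1@(2,2) a2@(0,5) a3@(2,2) a4@(0,5) a5@(0,5) a6@(2,2) a7@(0,5) a8@(2,2) a9@(0,5) | pheromone: 0 0 0 0 0 18 / 0 0 0 1 0 0 / 0 0 18 0 0 0 / 0 0 0 0 0 0
t=5: a0@(2,2) a1@(2,2) a2@(0,5) a3@(2,2) a4@(0,5) a5@(0,5) a6@(2,2) a7@(0,5) a8@(2,2) a9@(0,5) | pheromone: 0 0 0 0 0 22 / 0 0 0 0 0 0 / 0 0 22 0 0 0 / 0 0 0 0 0 0
t=6: a0@(2,2) a1@(2,2) a2@(0,5) a3@(2,2) a4@(0,5) a5@(0,5) a6@(2,2) a7@(0,5) a8@(2,2) a9@(0,5) | pheromone: 0 0 0 0 0 26 / 0 0 0 0 0 0 / 0 0 26 0 0 0 / 0 0 0 0 0 0
t=7: a0@(2,2) a1@(2,2) a2@(0,5) a3@(2,2) a4@(0,5) a5@(0,5) a6@(2,2) a7@(0,5) a8@(2,2) a9@(0,5) | pheromone: 0 0 0 0 0 30 / 0 0 0 0 0 0 / 0 0 30 0 0 0 / 0 0 0 0 0 0
t=8: a0@(2,2) a1@(2,2) a2@(0,5) a3@(2,2) a4@(0,5) a5@(0,5) a6@(2,2) a7@(0,5) a8@(2,2) a9@(0,5) | pheromone: 0 0 0 0 0 34 / 0 0 0 0 0 0 / 0 0 34 0 0 0 / 0 0 0 0 0 0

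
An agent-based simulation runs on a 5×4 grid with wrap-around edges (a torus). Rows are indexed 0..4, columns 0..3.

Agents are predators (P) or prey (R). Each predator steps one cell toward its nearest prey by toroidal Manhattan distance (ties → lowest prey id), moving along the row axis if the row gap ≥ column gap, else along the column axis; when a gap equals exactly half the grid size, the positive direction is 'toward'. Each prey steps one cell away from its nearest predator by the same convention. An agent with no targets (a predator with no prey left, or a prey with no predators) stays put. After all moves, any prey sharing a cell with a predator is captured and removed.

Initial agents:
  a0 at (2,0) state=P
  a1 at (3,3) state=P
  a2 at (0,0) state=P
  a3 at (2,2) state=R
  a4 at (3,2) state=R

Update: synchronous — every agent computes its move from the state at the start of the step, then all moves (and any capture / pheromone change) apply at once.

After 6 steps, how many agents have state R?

1

t=1: a0@(2,1):P a1@(3,2):P a2@(1,0):P a4@(3,1):R
t=2: a0@(3,1):P a1@(3,1):P a2@(2,0):P a4@(4,1):R
t=3: a0@(4,1):P a1@(4,1):P a2@(3,0):P a4@(0,1):R
t=4: a0@(0,1):P a1@(0,1):P a2@(4,0):P a4@(1,1):R
t=5: a0@(1,1):P a1@(1,1):P a2@(0,0):P a4@(2,1):R
t=6: a0@(2,1):P a1@(2,1):P a2@(1,0):P a4@(3,1):R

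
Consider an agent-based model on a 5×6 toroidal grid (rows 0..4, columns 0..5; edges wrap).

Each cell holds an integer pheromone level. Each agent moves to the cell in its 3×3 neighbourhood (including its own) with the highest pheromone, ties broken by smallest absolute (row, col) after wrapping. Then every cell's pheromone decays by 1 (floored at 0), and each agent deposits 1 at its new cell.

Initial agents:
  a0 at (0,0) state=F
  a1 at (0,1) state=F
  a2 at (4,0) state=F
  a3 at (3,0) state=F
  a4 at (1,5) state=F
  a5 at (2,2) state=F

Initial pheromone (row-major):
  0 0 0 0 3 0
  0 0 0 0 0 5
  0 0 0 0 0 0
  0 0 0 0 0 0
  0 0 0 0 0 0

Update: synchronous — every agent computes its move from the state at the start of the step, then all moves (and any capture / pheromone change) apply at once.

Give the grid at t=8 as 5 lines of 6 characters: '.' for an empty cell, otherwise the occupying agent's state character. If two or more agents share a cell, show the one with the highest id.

t=1: a0@(1,5) a1@(0,0) a2@(0,0) a3@(2,0) a4@(1,5) a5@(1,1) | pheromone: 2 0 0 0 2 0 / 0 1 0 0 0 6 / 1 0 0 0 0 0 / 0 0 0 0 0 0 / 0 0 0 0 0 0
t=2: a0@(1,5) a1@(1,5) a2@(1,5) a3@(1,5) a4@(1,5) a5@(0,0) | pheromone: 2 0 0 0 1 0 / 0 0 0 0 0 10 / 0 0 0 0 0 0 / 0 0 0 0 0 0 / 0 0 0 0 0 0
t=3: a0@(1,5) a1@(1,5) a2@(1,5) a3@(1,5) a4@(1,5) a5@(1,5) | pheromone: 1 0 0 0 0 0 / 0 0 0 0 0 15 / 0 0 0 0 0 0 / 0 0 0 0 0 0 / 0 0 0 0 0 0
t=4: a0@(1,5) a1@(1,5) a2@(1,5) a3@(1,5) a4@(1,5) a5@(1,5) | pheromone: 0 0 0 0 0 0 / 0 0 0 0 0 20 / 0 0 0 0 0 0 / 0 0 0 0 0 0 / 0 0 0 0 0 0
t=5: a0@(1,5) a1@(1,5) a2@(1,5) a3@(1,5) a4@(1,5) a5@(1,5) | pheromone: 0 0 0 0 0 0 / 0 0 0 0 0 25 / 0 0 0 0 0 0 / 0 0 0 0 0 0 / 0 0 0 0 0 0
t=6: a0@(1,5) a1@(1,5) a2@(1,5) a3@(1,5) a4@(1,5) a5@(1,5) | pheromone: 0 0 0 0 0 0 / 0 0 0 0 0 30 / 0 0 0 0 0 0 / 0 0 0 0 0 0 / 0 0 0 0 0 0
t=7: a0@(1,5) a1@(1,5) a2@(1,5) a3@(1,5) a4@(1,5) a5@(1,5) | pheromone: 0 0 0 0 0 0 / 0 0 0 0 0 35 / 0 0 0 0 0 0 / 0 0 0 0 0 0 / 0 0 0 0 0 0
t=8: a0@(1,5) a1@(1,5) a2@(1,5) a3@(1,5) a4@(1,5) a5@(1,5) | pheromone: 0 0 0 0 0 0 / 0 0 0 0 0 40 / 0 0 0 0 0 0 / 0 0 0 0 0 0 / 0 0 0 0 0 0

......
.....F
......
......
......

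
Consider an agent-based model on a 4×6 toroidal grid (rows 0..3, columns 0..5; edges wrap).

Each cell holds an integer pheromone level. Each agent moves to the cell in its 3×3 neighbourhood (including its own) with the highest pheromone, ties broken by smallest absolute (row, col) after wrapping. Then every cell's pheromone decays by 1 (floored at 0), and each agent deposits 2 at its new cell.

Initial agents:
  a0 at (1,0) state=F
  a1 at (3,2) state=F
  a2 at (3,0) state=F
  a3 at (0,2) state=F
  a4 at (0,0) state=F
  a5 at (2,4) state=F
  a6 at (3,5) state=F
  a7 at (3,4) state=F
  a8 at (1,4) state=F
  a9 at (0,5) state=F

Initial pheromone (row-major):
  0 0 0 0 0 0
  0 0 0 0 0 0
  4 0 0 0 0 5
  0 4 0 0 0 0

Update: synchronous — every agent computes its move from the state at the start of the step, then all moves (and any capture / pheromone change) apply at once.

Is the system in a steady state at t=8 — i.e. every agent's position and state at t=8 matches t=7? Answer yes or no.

t=1: a0@(2,5) a1@(3,1) a2@(2,5) a3@(3,1) a4@(3,1) a5@(2,5) a6@(2,5) a7@(2,5) a8@(2,5) a9@(0,0) | pheromone: 2 0 0 0 0 0 / 0 0 0 0 0 0 / 3 0 0 0 0 16 / 0 9 0 0 0 0
t=2: a0@(2,5) a1@(3,1) a2@(2,5) a3@(3,1) a4@(3,1) a5@(2,5) a6@(2,5) a7@(2,5) a8@(2,5) a9@(3,1) | pheromone: 1 0 0 0 0 0 / 0 0 0 0 0 0 / 2 0 0 0 0 27 / 0 16 0 0 0 0
t=3: a0@(2,5) a1@(3,1) a2@(2,5) a3@(3,1) a4@(3,1) a5@(2,5) a6@(2,5) a7@(2,5) a8@(2,5) a9@(3,1) | pheromone: 0 0 0 0 0 0 / 0 0 0 0 0 0 / 1 0 0 0 0 38 / 0 23 0 0 0 0
t=4: a0@(2,5) a1@(3,1) a2@(2,5) a3@(3,1) a4@(3,1) a5@(2,5) a6@(2,5) a7@(2,5) a8@(2,5) a9@(3,1) | pheromone: 0 0 0 0 0 0 / 0 0 0 0 0 0 / 0 0 0 0 0 49 / 0 30 0 0 0 0
t=5: a0@(2,5) a1@(3,1) a2@(2,5) a3@(3,1) a4@(3,1) a5@(2,5) a6@(2,5) a7@(2,5) a8@(2,5) a9@(3,1) | pheromone: 0 0 0 0 0 0 / 0 0 0 0 0 0 / 0 0 0 0 0 60 / 0 37 0 0 0 0
t=6: a0@(2,5) a1@(3,1) a2@(2,5) a3@(3,1) a4@(3,1) a5@(2,5) a6@(2,5) a7@(2,5) a8@(2,5) a9@(3,1) | pheromone: 0 0 0 0 0 0 / 0 0 0 0 0 0 / 0 0 0 0 0 71 / 0 44 0 0 0 0
t=7: a0@(2,5) a1@(3,1) a2@(2,5) a3@(3,1) a4@(3,1) a5@(2,5) a6@(2,5) a7@(2,5) a8@(2,5) a9@(3,1) | pheromone: 0 0 0 0 0 0 / 0 0 0 0 0 0 / 0 0 0 0 0 82 / 0 51 0 0 0 0
t=8: a0@(2,5) a1@(3,1) a2@(2,5) a3@(3,1) a4@(3,1) a5@(2,5) a6@(2,5) a7@(2,5) a8@(2,5) a9@(3,1) | pheromone: 0 0 0 0 0 0 / 0 0 0 0 0 0 / 0 0 0 0 0 93 / 0 58 0 0 0 0

yes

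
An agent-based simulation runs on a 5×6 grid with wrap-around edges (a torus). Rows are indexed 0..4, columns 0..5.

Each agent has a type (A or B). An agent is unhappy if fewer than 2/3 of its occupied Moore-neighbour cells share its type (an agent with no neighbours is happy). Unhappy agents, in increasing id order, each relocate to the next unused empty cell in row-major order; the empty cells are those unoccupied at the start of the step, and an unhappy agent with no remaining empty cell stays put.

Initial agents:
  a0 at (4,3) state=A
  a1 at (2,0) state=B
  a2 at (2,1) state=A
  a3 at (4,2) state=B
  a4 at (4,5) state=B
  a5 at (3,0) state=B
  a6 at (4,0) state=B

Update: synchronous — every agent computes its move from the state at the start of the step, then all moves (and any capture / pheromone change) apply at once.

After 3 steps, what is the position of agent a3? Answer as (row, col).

(0, 3)

t=1: a0@(0,0):A a1@(0,1):B a2@(0,2):A a3@(0,3):B a4@(4,5):B a5@(3,0):B a6@(4,0):B
t=2: a0@(0,4):A a1@(0,5):B a2@(1,0):A a3@(1,1):B a4@(4,5):B a5@(3,0):B a6@(4,0):B
t=3: a0@(0,0):A a1@(0,1):B a2@(0,2):A a3@(0,3):B a4@(4,5):B a5@(3,0):B a6@(4,0):B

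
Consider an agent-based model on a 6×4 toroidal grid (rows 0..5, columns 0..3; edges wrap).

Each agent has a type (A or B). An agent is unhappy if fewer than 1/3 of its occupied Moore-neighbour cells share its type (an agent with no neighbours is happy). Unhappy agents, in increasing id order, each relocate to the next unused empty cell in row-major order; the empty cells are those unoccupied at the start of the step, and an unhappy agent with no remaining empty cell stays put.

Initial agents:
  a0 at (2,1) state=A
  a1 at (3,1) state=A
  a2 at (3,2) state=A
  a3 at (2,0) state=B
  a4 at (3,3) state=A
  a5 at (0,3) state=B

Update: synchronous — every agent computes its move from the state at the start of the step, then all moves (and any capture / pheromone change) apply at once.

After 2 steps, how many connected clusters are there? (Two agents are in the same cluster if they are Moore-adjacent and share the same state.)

t=1: a0@(2,1):A a1@(3,1):A a2@(3,2):A a3@(0,0):B a4@(3,3):A a5@(0,3):B
t=2: (unchanged — steady state)

2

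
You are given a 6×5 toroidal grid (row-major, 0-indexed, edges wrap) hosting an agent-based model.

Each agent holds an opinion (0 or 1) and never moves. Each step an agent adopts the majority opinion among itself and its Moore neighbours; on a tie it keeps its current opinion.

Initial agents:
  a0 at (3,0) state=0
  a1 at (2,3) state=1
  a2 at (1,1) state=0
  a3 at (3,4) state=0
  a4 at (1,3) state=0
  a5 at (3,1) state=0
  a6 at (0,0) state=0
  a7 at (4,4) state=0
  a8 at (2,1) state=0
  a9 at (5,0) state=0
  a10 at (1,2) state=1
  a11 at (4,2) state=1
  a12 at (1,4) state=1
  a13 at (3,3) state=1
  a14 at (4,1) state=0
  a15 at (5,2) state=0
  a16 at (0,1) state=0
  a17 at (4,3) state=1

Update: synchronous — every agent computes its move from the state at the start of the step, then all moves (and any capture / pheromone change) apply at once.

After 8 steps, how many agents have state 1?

6

t=1: a0@(3,0):0 a1@(2,3):1 a2@(1,1):0 a3@(3,4):0 a4@(1,3):1 a5@(3,1):0 a6@(0,0):0 a7@(4,4):0 a8@(2,1):0 a9@(5,0):0 a10@(1,2):0 a11@(4,2):1 a12@(1,4):1 a13@(3,3):1 a14@(4,1):0 a15@(5,2):0 a16@(0,1):0 a17@(4,3):1
t=2: (unchanged — steady state)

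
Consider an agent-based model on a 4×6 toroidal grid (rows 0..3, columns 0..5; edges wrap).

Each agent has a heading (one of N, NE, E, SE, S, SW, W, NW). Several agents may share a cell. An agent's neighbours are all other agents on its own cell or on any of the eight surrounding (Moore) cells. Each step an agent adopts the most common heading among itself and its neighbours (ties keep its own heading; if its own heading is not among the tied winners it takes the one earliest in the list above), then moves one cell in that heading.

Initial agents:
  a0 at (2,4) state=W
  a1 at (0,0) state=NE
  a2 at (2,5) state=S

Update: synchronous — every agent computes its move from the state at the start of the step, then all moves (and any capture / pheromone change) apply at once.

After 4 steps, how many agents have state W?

t=1: a0@(2,3):W a1@(3,1):NE a2@(3,5):S
t=2: a0@(2,2):W a1@(2,2):NE a2@(0,5):S
t=3: a0@(2,1):W a1@(1,3):NE a2@(1,5):S
t=4: a0@(2,0):W a1@(0,4):NE a2@(2,5):S

1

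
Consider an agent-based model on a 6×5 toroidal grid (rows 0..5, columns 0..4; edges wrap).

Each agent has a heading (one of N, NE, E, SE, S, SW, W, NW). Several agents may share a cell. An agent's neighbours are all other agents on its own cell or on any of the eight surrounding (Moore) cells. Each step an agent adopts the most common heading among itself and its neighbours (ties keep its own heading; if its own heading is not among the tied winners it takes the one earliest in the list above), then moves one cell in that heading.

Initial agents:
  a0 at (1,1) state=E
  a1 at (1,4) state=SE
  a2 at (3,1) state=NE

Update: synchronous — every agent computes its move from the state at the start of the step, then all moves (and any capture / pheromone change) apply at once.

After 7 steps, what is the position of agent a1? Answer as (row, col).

t=1: a0@(1,2):E a1@(2,0):SE a2@(2,2):NE
t=2: a0@(1,3):E a1@(3,1):SE a2@(1,3):NE
t=3: a0@(1,4):E a1@(4,2):SE a2@(0,4):NE
t=4: a0@(1,0):E a1@(5,3):SE a2@(5,0):NE
t=5: a0@(1,1):E a1@(0,4):SE a2@(4,1):NE
t=6: a0@(1,2):E a1@(1,0):SE a2@(3,2):NE
t=7: a0@(1,3):E a1@(2,1):SE a2@(2,3):NE

(2, 1)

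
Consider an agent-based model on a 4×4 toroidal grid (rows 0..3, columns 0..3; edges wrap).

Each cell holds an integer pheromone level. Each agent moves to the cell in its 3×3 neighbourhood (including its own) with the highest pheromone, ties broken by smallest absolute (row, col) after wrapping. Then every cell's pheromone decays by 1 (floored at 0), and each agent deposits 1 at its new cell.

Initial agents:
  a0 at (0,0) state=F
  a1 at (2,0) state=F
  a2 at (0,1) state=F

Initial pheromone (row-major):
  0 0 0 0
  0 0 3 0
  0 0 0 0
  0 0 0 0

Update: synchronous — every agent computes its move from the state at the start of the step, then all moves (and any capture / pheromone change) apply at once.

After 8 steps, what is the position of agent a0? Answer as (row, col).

t=1: a0@(0,0) a1@(1,0) a2@(1,2) | pheromone: 1 0 0 0 / 1 0 3 0 / 0 0 0 0 / 0 0 0 0
t=2: a0@(0,0) a1@(0,0) a2@(1,2) | pheromone: 2 0 0 0 / 0 0 3 0 / 0 0 0 0 / 0 0 0 0
t=3: a0@(0,0) a1@(0,0) a2@(1,2) | pheromone: 3 0 0 0 / 0 0 3 0 / 0 0 0 0 / 0 0 0 0
t=4: a0@(0,0) a1@(0,0) a2@(1,2) | pheromone: 4 0 0 0 / 0 0 3 0 / 0 0 0 0 / 0 0 0 0
t=5: a0@(0,0) a1@(0,0) a2@(1,2) | pheromone: 5 0 0 0 / 0 0 3 0 / 0 0 0 0 / 0 0 0 0
t=6: a0@(0,0) a1@(0,0) a2@(1,2) | pheromone: 6 0 0 0 / 0 0 3 0 / 0 0 0 0 / 0 0 0 0
t=7: a0@(0,0) a1@(0,0) a2@(1,2) | pheromone: 7 0 0 0 / 0 0 3 0 / 0 0 0 0 / 0 0 0 0
t=8: a0@(0,0) a1@(0,0) a2@(1,2) | pheromone: 8 0 0 0 / 0 0 3 0 / 0 0 0 0 / 0 0 0 0

(0, 0)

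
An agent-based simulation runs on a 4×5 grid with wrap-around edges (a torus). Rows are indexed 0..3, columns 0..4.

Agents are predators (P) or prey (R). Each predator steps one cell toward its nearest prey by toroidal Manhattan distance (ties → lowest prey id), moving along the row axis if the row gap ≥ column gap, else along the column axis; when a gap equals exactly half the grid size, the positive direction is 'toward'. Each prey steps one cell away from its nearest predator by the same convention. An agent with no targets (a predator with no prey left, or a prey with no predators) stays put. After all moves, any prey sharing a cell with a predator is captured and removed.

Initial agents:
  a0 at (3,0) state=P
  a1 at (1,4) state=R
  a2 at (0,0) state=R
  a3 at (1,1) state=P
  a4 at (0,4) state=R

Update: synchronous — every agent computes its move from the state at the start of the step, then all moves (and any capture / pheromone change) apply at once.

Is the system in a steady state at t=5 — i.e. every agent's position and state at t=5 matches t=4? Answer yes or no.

no

t=1: a0@(0,0):P a1@(1,3):R a3@(1,0):P a4@(1,4):R
t=2: a0@(1,0):P a1@(1,2):R a3@(1,4):P a4@(1,3):R
t=3: a0@(1,1):P a3@(1,3):P a4@(1,2):R
t=4: a0@(1,2):P a3@(1,2):P a4@(1,3):R
t=5: a0@(1,3):P a3@(1,3):P a4@(1,4):R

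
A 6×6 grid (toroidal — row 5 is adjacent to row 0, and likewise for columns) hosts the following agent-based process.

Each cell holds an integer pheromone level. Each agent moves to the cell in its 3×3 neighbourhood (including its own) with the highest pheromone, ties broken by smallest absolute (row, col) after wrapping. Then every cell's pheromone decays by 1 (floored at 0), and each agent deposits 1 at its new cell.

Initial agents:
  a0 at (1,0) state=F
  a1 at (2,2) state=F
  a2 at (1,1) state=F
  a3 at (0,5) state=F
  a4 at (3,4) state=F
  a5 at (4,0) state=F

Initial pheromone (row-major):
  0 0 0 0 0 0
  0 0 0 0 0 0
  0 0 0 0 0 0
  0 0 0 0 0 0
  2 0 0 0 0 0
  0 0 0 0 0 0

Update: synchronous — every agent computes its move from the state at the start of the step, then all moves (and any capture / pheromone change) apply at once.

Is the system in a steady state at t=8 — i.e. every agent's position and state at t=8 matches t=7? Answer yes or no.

yes

t=1: a0@(0,0) a1@(1,1) a2@(0,0) a3@(0,0) a4@(2,3) a5@(4,0) | pheromone: 3 0 0 0 0 0 / 0 1 0 0 0 0 / 0 0 0 1 0 0 / 0 0 0 0 0 0 / 2 0 0 0 0 0 / 0 0 0 0 0 0
t=2: a0@(0,0) a1@(0,0) a2@(0,0) a3@(0,0) a4@(2,3) a5@(4,0) | pheromone: 6 0 0 0 0 0 / 0 0 0 0 0 0 / 0 0 0 1 0 0 / 0 0 0 0 0 0 / 2 0 0 0 0 0 / 0 0 0 0 0 0
t=3: a0@(0,0) a1@(0,0) a2@(0,0) a3@(0,0) a4@(2,3) a5@(4,0) | pheromone: 9 0 0 0 0 0 / 0 0 0 0 0 0 / 0 0 0 1 0 0 / 0 0 0 0 0 0 / 2 0 0 0 0 0 / 0 0 0 0 0 0
t=4: a0@(0,0) a1@(0,0) a2@(0,0) a3@(0,0) a4@(2,3) a5@(4,0) | pheromone: 12 0 0 0 0 0 / 0 0 0 0 0 0 / 0 0 0 1 0 0 / 0 0 0 0 0 0 / 2 0 0 0 0 0 / 0 0 0 0 0 0
t=5: a0@(0,0) a1@(0,0) a2@(0,0) a3@(0,0) a4@(2,3) a5@(4,0) | pheromone: 15 0 0 0 0 0 / 0 0 0 0 0 0 / 0 0 0 1 0 0 / 0 0 0 0 0 0 / 2 0 0 0 0 0 / 0 0 0 0 0 0
t=6: a0@(0,0) a1@(0,0) a2@(0,0) a3@(0,0) a4@(2,3) a5@(4,0) | pheromone: 18 0 0 0 0 0 / 0 0 0 0 0 0 / 0 0 0 1 0 0 / 0 0 0 0 0 0 / 2 0 0 0 0 0 / 0 0 0 0 0 0
t=7: a0@(0,0) a1@(0,0) a2@(0,0) a3@(0,0) a4@(2,3) a5@(4,0) | pheromone: 21 0 0 0 0 0 / 0 0 0 0 0 0 / 0 0 0 1 0 0 / 0 0 0 0 0 0 / 2 0 0 0 0 0 / 0 0 0 0 0 0
t=8: a0@(0,0) a1@(0,0) a2@(0,0) a3@(0,0) a4@(2,3) a5@(4,0) | pheromone: 24 0 0 0 0 0 / 0 0 0 0 0 0 / 0 0 0 1 0 0 / 0 0 0 0 0 0 / 2 0 0 0 0 0 / 0 0 0 0 0 0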